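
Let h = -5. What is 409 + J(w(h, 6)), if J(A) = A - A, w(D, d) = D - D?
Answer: 409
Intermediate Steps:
w(D, d) = 0
J(A) = 0
409 + J(w(h, 6)) = 409 + 0 = 409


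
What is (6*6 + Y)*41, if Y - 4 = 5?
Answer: 1845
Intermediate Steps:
Y = 9 (Y = 4 + 5 = 9)
(6*6 + Y)*41 = (6*6 + 9)*41 = (36 + 9)*41 = 45*41 = 1845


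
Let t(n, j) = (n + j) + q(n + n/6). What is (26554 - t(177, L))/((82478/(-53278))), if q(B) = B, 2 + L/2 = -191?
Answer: -1414877207/82478 ≈ -17155.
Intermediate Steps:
L = -386 (L = -4 + 2*(-191) = -4 - 382 = -386)
t(n, j) = j + 13*n/6 (t(n, j) = (n + j) + (n + n/6) = (j + n) + (n + n*(⅙)) = (j + n) + (n + n/6) = (j + n) + 7*n/6 = j + 13*n/6)
(26554 - t(177, L))/((82478/(-53278))) = (26554 - (-386 + (13/6)*177))/((82478/(-53278))) = (26554 - (-386 + 767/2))/((82478*(-1/53278))) = (26554 - 1*(-5/2))/(-41239/26639) = (26554 + 5/2)*(-26639/41239) = (53113/2)*(-26639/41239) = -1414877207/82478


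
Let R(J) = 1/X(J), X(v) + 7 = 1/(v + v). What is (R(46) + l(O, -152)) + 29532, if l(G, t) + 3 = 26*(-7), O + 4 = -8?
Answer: 18870029/643 ≈ 29347.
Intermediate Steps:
O = -12 (O = -4 - 8 = -12)
l(G, t) = -185 (l(G, t) = -3 + 26*(-7) = -3 - 182 = -185)
X(v) = -7 + 1/(2*v) (X(v) = -7 + 1/(v + v) = -7 + 1/(2*v))
R(J) = 1/(-7 + 1/(2*J))
(R(46) + l(O, -152)) + 29532 = (-2*46/(-1 + 14*46) - 185) + 29532 = (-2*46/(-1 + 644) - 185) + 29532 = (-2*46/643 - 185) + 29532 = (-2*46*1/643 - 185) + 29532 = (-92/643 - 185) + 29532 = -119047/643 + 29532 = 18870029/643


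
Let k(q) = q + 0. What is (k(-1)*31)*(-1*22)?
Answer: 682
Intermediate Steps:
k(q) = q
(k(-1)*31)*(-1*22) = (-1*31)*(-1*22) = -31*(-22) = 682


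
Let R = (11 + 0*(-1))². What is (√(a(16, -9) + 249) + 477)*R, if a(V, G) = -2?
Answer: 57717 + 121*√247 ≈ 59619.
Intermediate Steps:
R = 121 (R = (11 + 0)² = 11² = 121)
(√(a(16, -9) + 249) + 477)*R = (√(-2 + 249) + 477)*121 = (√247 + 477)*121 = (477 + √247)*121 = 57717 + 121*√247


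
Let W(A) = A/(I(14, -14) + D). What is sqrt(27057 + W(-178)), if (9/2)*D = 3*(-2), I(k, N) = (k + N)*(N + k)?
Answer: sqrt(108762)/2 ≈ 164.90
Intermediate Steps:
I(k, N) = (N + k)**2 (I(k, N) = (N + k)*(N + k) = (N + k)**2)
D = -4/3 (D = 2*(3*(-2))/9 = (2/9)*(-6) = -4/3 ≈ -1.3333)
W(A) = -3*A/4 (W(A) = A/((-14 + 14)**2 - 4/3) = A/(0**2 - 4/3) = A/(0 - 4/3) = A/(-4/3) = -3*A/4)
sqrt(27057 + W(-178)) = sqrt(27057 - 3/4*(-178)) = sqrt(27057 + 267/2) = sqrt(54381/2) = sqrt(108762)/2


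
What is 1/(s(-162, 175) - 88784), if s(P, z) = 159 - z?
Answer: -1/88800 ≈ -1.1261e-5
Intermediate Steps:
1/(s(-162, 175) - 88784) = 1/((159 - 1*175) - 88784) = 1/((159 - 175) - 88784) = 1/(-16 - 88784) = 1/(-88800) = -1/88800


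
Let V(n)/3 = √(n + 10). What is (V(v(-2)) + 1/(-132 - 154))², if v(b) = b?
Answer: 5889313/81796 - 6*√2/143 ≈ 71.941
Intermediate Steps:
V(n) = 3*√(10 + n) (V(n) = 3*√(n + 10) = 3*√(10 + n))
(V(v(-2)) + 1/(-132 - 154))² = (3*√(10 - 2) + 1/(-132 - 154))² = (3*√8 + 1/(-286))² = (3*(2*√2) - 1/286)² = (6*√2 - 1/286)² = (-1/286 + 6*√2)²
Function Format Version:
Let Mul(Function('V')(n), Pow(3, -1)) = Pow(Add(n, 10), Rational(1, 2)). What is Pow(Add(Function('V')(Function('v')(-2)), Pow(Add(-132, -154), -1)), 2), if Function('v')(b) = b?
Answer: Add(Rational(5889313, 81796), Mul(Rational(-6, 143), Pow(2, Rational(1, 2)))) ≈ 71.941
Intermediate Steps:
Function('V')(n) = Mul(3, Pow(Add(10, n), Rational(1, 2))) (Function('V')(n) = Mul(3, Pow(Add(n, 10), Rational(1, 2))) = Mul(3, Pow(Add(10, n), Rational(1, 2))))
Pow(Add(Function('V')(Function('v')(-2)), Pow(Add(-132, -154), -1)), 2) = Pow(Add(Mul(3, Pow(Add(10, -2), Rational(1, 2))), Pow(Add(-132, -154), -1)), 2) = Pow(Add(Mul(3, Pow(8, Rational(1, 2))), Pow(-286, -1)), 2) = Pow(Add(Mul(3, Mul(2, Pow(2, Rational(1, 2)))), Rational(-1, 286)), 2) = Pow(Add(Mul(6, Pow(2, Rational(1, 2))), Rational(-1, 286)), 2) = Pow(Add(Rational(-1, 286), Mul(6, Pow(2, Rational(1, 2)))), 2)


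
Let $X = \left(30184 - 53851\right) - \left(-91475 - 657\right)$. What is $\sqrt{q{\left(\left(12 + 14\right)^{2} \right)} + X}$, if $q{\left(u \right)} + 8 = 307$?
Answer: $2 \sqrt{17191} \approx 262.23$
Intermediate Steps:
$q{\left(u \right)} = 299$ ($q{\left(u \right)} = -8 + 307 = 299$)
$X = 68465$ ($X = \left(30184 - 53851\right) - -92132 = -23667 + 92132 = 68465$)
$\sqrt{q{\left(\left(12 + 14\right)^{2} \right)} + X} = \sqrt{299 + 68465} = \sqrt{68764} = 2 \sqrt{17191}$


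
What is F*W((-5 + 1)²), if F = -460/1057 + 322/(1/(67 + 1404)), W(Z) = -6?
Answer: -3003961644/1057 ≈ -2.8420e+6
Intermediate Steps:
F = 500660274/1057 (F = -460*1/1057 + 322/(1/1471) = -460/1057 + 322/(1/1471) = -460/1057 + 322*1471 = -460/1057 + 473662 = 500660274/1057 ≈ 4.7366e+5)
F*W((-5 + 1)²) = (500660274/1057)*(-6) = -3003961644/1057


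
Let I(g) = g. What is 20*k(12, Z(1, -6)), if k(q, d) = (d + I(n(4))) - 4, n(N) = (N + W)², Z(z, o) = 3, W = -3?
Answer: 0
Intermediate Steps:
n(N) = (-3 + N)² (n(N) = (N - 3)² = (-3 + N)²)
k(q, d) = -3 + d (k(q, d) = (d + (-3 + 4)²) - 4 = (d + 1²) - 4 = (d + 1) - 4 = (1 + d) - 4 = -3 + d)
20*k(12, Z(1, -6)) = 20*(-3 + 3) = 20*0 = 0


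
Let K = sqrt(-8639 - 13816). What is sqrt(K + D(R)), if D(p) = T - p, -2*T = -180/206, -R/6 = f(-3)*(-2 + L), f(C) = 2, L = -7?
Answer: sqrt(-1141137 + 31827*I*sqrt(2495))/103 ≈ 6.2006 + 12.083*I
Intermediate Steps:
R = 108 (R = -12*(-2 - 7) = -12*(-9) = -6*(-18) = 108)
K = 3*I*sqrt(2495) (K = sqrt(-22455) = 3*I*sqrt(2495) ≈ 149.85*I)
T = 45/103 (T = -(-90)/206 = -1/2*(-90/103) = 45/103 ≈ 0.43689)
D(p) = 45/103 - p
sqrt(K + D(R)) = sqrt(3*I*sqrt(2495) + (45/103 - 1*108)) = sqrt(3*I*sqrt(2495) + (45/103 - 108)) = sqrt(3*I*sqrt(2495) - 11079/103) = sqrt(-11079/103 + 3*I*sqrt(2495))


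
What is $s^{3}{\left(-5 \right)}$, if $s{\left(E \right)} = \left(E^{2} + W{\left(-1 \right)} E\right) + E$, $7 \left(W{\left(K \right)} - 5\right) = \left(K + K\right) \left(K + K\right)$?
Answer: $- \frac{166375}{343} \approx -485.06$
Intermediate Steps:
$W{\left(K \right)} = 5 + \frac{4 K^{2}}{7}$ ($W{\left(K \right)} = 5 + \frac{\left(K + K\right) \left(K + K\right)}{7} = 5 + \frac{2 K 2 K}{7} = 5 + \frac{4 K^{2}}{7}$)
$s{\left(E \right)} = E^{2} + \frac{46 E}{7}$ ($s{\left(E \right)} = \left(E^{2} + \left(5 + \frac{4 \left(-1\right)^{2}}{7}\right) E\right) + E = \left(E^{2} + \left(5 + \frac{4}{7} \cdot 1\right) E\right) + E = \left(E^{2} + \left(5 + \frac{4}{7}\right) E\right) + E = \left(E^{2} + \frac{39 E}{7}\right) + E = E^{2} + \frac{46 E}{7}$)
$s^{3}{\left(-5 \right)} = \left(\frac{1}{7} \left(-5\right) \left(46 + 7 \left(-5\right)\right)\right)^{3} = \left(\frac{1}{7} \left(-5\right) \left(46 - 35\right)\right)^{3} = \left(\frac{1}{7} \left(-5\right) 11\right)^{3} = \left(- \frac{55}{7}\right)^{3} = - \frac{166375}{343}$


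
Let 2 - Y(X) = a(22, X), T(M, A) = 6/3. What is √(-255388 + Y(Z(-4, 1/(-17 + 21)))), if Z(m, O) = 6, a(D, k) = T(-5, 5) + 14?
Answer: 3*I*√28378 ≈ 505.37*I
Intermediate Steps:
T(M, A) = 2 (T(M, A) = 6*(⅓) = 2)
a(D, k) = 16 (a(D, k) = 2 + 14 = 16)
Y(X) = -14 (Y(X) = 2 - 1*16 = 2 - 16 = -14)
√(-255388 + Y(Z(-4, 1/(-17 + 21)))) = √(-255388 - 14) = √(-255402) = 3*I*√28378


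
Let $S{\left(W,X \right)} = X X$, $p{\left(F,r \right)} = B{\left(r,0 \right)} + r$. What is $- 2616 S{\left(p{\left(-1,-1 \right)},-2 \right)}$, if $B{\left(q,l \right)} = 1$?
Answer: $-10464$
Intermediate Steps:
$p{\left(F,r \right)} = 1 + r$
$S{\left(W,X \right)} = X^{2}$
$- 2616 S{\left(p{\left(-1,-1 \right)},-2 \right)} = - 2616 \left(-2\right)^{2} = \left(-2616\right) 4 = -10464$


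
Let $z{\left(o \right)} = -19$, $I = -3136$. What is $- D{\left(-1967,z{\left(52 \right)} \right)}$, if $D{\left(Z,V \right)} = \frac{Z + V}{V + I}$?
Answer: $- \frac{1986}{3155} \approx -0.62948$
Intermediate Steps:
$D{\left(Z,V \right)} = \frac{V + Z}{-3136 + V}$ ($D{\left(Z,V \right)} = \frac{Z + V}{V - 3136} = \frac{V + Z}{-3136 + V}$)
$- D{\left(-1967,z{\left(52 \right)} \right)} = - \frac{-19 - 1967}{-3136 - 19} = - \frac{-1986}{-3155} = - \frac{\left(-1\right) \left(-1986\right)}{3155} = \left(-1\right) \frac{1986}{3155} = - \frac{1986}{3155}$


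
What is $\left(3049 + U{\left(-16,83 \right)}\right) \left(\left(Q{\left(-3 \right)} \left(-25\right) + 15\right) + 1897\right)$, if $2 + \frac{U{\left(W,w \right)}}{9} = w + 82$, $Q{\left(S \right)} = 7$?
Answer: $7844292$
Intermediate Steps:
$U{\left(W,w \right)} = 720 + 9 w$ ($U{\left(W,w \right)} = -18 + 9 \left(w + 82\right) = -18 + 9 \left(82 + w\right) = -18 + \left(738 + 9 w\right) = 720 + 9 w$)
$\left(3049 + U{\left(-16,83 \right)}\right) \left(\left(Q{\left(-3 \right)} \left(-25\right) + 15\right) + 1897\right) = \left(3049 + \left(720 + 9 \cdot 83\right)\right) \left(\left(7 \left(-25\right) + 15\right) + 1897\right) = \left(3049 + \left(720 + 747\right)\right) \left(\left(-175 + 15\right) + 1897\right) = \left(3049 + 1467\right) \left(-160 + 1897\right) = 4516 \cdot 1737 = 7844292$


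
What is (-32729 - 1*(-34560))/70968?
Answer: 1831/70968 ≈ 0.025800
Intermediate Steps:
(-32729 - 1*(-34560))/70968 = (-32729 + 34560)*(1/70968) = 1831*(1/70968) = 1831/70968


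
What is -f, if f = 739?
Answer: -739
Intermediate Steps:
-f = -1*739 = -739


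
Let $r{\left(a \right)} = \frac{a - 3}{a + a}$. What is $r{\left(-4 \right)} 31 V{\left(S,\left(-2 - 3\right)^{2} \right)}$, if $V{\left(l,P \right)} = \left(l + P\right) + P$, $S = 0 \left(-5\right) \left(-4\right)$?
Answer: $\frac{5425}{4} \approx 1356.3$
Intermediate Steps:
$S = 0$ ($S = 0 \left(-4\right) = 0$)
$r{\left(a \right)} = \frac{-3 + a}{2 a}$
$V{\left(l,P \right)} = l + 2 P$ ($V{\left(l,P \right)} = \left(P + l\right) + P = l + 2 P$)
$r{\left(-4 \right)} 31 V{\left(S,\left(-2 - 3\right)^{2} \right)} = \frac{-3 - 4}{2 \left(-4\right)} 31 \left(0 + 2 \left(-2 - 3\right)^{2}\right) = \frac{1}{2} \left(- \frac{1}{4}\right) \left(-7\right) 31 \left(0 + 2 \left(-5\right)^{2}\right) = \frac{7}{8} \cdot 31 \left(0 + 2 \cdot 25\right) = \frac{217 \left(0 + 50\right)}{8} = \frac{217}{8} \cdot 50 = \frac{5425}{4}$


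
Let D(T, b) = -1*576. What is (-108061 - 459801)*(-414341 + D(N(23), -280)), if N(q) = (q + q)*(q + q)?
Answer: 235615597454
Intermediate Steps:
N(q) = 4*q**2 (N(q) = (2*q)*(2*q) = 4*q**2)
D(T, b) = -576
(-108061 - 459801)*(-414341 + D(N(23), -280)) = (-108061 - 459801)*(-414341 - 576) = -567862*(-414917) = 235615597454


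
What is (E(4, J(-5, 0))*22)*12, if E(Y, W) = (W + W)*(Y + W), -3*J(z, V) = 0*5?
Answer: 0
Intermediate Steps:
J(z, V) = 0 (J(z, V) = -0*5 = -⅓*0 = 0)
E(Y, W) = 2*W*(W + Y) (E(Y, W) = (2*W)*(W + Y) = 2*W*(W + Y))
(E(4, J(-5, 0))*22)*12 = ((2*0*(0 + 4))*22)*12 = ((2*0*4)*22)*12 = (0*22)*12 = 0*12 = 0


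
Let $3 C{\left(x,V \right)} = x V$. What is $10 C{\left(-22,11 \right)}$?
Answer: $- \frac{2420}{3} \approx -806.67$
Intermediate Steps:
$C{\left(x,V \right)} = \frac{V x}{3}$ ($C{\left(x,V \right)} = \frac{x V}{3} = \frac{V x}{3}$)
$10 C{\left(-22,11 \right)} = 10 \cdot \frac{1}{3} \cdot 11 \left(-22\right) = 10 \left(- \frac{242}{3}\right) = - \frac{2420}{3}$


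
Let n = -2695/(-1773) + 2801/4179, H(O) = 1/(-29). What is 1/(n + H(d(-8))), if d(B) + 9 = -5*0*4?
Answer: 71623881/154406465 ≈ 0.46387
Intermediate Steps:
d(B) = -9 (d(B) = -9 - 5*0*4 = -9 + 0*4 = -9 + 0 = -9)
H(O) = -1/29
n = 5409526/2469789 (n = -2695*(-1/1773) + 2801*(1/4179) = 2695/1773 + 2801/4179 = 5409526/2469789 ≈ 2.1903)
1/(n + H(d(-8))) = 1/(5409526/2469789 - 1/29) = 1/(154406465/71623881) = 71623881/154406465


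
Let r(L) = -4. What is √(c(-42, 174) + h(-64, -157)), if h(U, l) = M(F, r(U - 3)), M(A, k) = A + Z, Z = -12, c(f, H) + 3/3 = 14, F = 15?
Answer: 4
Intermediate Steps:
c(f, H) = 13 (c(f, H) = -1 + 14 = 13)
M(A, k) = -12 + A (M(A, k) = A - 12 = -12 + A)
h(U, l) = 3 (h(U, l) = -12 + 15 = 3)
√(c(-42, 174) + h(-64, -157)) = √(13 + 3) = √16 = 4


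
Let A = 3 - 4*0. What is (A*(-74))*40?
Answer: -8880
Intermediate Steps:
A = 3 (A = 3 + 0 = 3)
(A*(-74))*40 = (3*(-74))*40 = -222*40 = -8880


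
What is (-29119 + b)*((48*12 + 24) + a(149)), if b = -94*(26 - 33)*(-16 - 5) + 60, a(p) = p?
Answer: -32114873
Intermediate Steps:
b = -13758 (b = -(-658)*(-21) + 60 = -94*147 + 60 = -13818 + 60 = -13758)
(-29119 + b)*((48*12 + 24) + a(149)) = (-29119 - 13758)*((48*12 + 24) + 149) = -42877*((576 + 24) + 149) = -42877*(600 + 149) = -42877*749 = -32114873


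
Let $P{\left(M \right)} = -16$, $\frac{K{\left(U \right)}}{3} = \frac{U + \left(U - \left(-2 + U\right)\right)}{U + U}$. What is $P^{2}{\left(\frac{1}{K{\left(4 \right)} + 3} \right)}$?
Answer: $256$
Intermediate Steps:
$K{\left(U \right)} = \frac{3 \left(2 + U\right)}{2 U}$ ($K{\left(U \right)} = 3 \frac{U + \left(U - \left(-2 + U\right)\right)}{U + U} = 3 \frac{U + \left(U - \left(-2 + U\right)\right)}{2 U} = 3 \left(U + 2\right) \frac{1}{2 U} = 3 \left(2 + U\right) \frac{1}{2 U} = 3 \frac{2 + U}{2 U} = \frac{3 \left(2 + U\right)}{2 U}$)
$P^{2}{\left(\frac{1}{K{\left(4 \right)} + 3} \right)} = \left(-16\right)^{2} = 256$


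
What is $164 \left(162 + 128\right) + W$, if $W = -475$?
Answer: $47085$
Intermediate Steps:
$164 \left(162 + 128\right) + W = 164 \left(162 + 128\right) - 475 = 164 \cdot 290 - 475 = 47560 - 475 = 47085$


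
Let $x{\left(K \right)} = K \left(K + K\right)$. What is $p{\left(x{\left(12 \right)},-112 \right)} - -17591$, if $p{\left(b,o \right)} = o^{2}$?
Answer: $30135$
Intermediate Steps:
$x{\left(K \right)} = 2 K^{2}$ ($x{\left(K \right)} = K 2 K = 2 K^{2}$)
$p{\left(x{\left(12 \right)},-112 \right)} - -17591 = \left(-112\right)^{2} - -17591 = 12544 + 17591 = 30135$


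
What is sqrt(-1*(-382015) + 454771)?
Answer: sqrt(836786) ≈ 914.76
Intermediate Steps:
sqrt(-1*(-382015) + 454771) = sqrt(382015 + 454771) = sqrt(836786)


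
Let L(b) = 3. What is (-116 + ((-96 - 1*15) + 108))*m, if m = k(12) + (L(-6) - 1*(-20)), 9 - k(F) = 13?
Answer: -2261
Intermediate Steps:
k(F) = -4 (k(F) = 9 - 1*13 = 9 - 13 = -4)
m = 19 (m = -4 + (3 - 1*(-20)) = -4 + (3 + 20) = -4 + 23 = 19)
(-116 + ((-96 - 1*15) + 108))*m = (-116 + ((-96 - 1*15) + 108))*19 = (-116 + ((-96 - 15) + 108))*19 = (-116 + (-111 + 108))*19 = (-116 - 3)*19 = -119*19 = -2261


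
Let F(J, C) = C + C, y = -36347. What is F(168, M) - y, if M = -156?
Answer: 36035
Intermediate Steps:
F(J, C) = 2*C
F(168, M) - y = 2*(-156) - 1*(-36347) = -312 + 36347 = 36035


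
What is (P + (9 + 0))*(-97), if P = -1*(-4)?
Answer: -1261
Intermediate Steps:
P = 4
(P + (9 + 0))*(-97) = (4 + (9 + 0))*(-97) = (4 + 9)*(-97) = 13*(-97) = -1261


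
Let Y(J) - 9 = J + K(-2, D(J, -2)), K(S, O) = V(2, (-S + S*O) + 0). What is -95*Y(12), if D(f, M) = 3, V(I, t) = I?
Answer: -2185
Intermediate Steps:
K(S, O) = 2
Y(J) = 11 + J (Y(J) = 9 + (J + 2) = 9 + (2 + J) = 11 + J)
-95*Y(12) = -95*(11 + 12) = -95*23 = -2185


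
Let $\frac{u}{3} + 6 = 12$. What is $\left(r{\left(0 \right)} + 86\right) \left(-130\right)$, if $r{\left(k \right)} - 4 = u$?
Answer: $-14040$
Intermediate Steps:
$u = 18$ ($u = -18 + 3 \cdot 12 = -18 + 36 = 18$)
$r{\left(k \right)} = 22$ ($r{\left(k \right)} = 4 + 18 = 22$)
$\left(r{\left(0 \right)} + 86\right) \left(-130\right) = \left(22 + 86\right) \left(-130\right) = 108 \left(-130\right) = -14040$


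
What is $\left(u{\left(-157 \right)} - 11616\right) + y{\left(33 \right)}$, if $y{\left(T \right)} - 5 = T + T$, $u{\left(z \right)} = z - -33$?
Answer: $-11669$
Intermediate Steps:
$u{\left(z \right)} = 33 + z$ ($u{\left(z \right)} = z + 33 = 33 + z$)
$y{\left(T \right)} = 5 + 2 T$ ($y{\left(T \right)} = 5 + \left(T + T\right) = 5 + 2 T$)
$\left(u{\left(-157 \right)} - 11616\right) + y{\left(33 \right)} = \left(\left(33 - 157\right) - 11616\right) + \left(5 + 2 \cdot 33\right) = \left(-124 - 11616\right) + \left(5 + 66\right) = -11740 + 71 = -11669$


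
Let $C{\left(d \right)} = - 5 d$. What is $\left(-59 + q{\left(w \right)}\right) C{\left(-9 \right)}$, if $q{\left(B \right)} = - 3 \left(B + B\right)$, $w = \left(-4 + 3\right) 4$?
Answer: $-1575$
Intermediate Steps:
$w = -4$ ($w = \left(-1\right) 4 = -4$)
$q{\left(B \right)} = - 6 B$ ($q{\left(B \right)} = - 3 \cdot 2 B = - 6 B$)
$\left(-59 + q{\left(w \right)}\right) C{\left(-9 \right)} = \left(-59 - -24\right) \left(\left(-5\right) \left(-9\right)\right) = \left(-59 + 24\right) 45 = \left(-35\right) 45 = -1575$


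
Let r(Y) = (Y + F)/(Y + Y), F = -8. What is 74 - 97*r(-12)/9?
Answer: 3511/54 ≈ 65.019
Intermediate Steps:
r(Y) = (-8 + Y)/(2*Y) (r(Y) = (Y - 8)/(Y + Y) = (-8 + Y)/((2*Y)) = (-8 + Y)*(1/(2*Y)) = (-8 + Y)/(2*Y))
74 - 97*r(-12)/9 = 74 - 97*(1/2)*(-8 - 12)/(-12)/9 = 74 - 97*(1/2)*(-1/12)*(-20)/9 = 74 - 485/(6*9) = 74 - 97*5/54 = 74 - 485/54 = 3511/54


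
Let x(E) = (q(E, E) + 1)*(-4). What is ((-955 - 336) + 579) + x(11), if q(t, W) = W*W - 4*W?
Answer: -1024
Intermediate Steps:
q(t, W) = W² - 4*W
x(E) = -4 - 4*E*(-4 + E) (x(E) = (E*(-4 + E) + 1)*(-4) = (1 + E*(-4 + E))*(-4) = -4 - 4*E*(-4 + E))
((-955 - 336) + 579) + x(11) = ((-955 - 336) + 579) + (-4 - 4*11*(-4 + 11)) = (-1291 + 579) + (-4 - 4*11*7) = -712 + (-4 - 308) = -712 - 312 = -1024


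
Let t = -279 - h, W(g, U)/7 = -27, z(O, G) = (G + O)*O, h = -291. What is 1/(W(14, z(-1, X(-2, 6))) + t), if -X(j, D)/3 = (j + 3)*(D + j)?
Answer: -1/177 ≈ -0.0056497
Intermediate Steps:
X(j, D) = -3*(3 + j)*(D + j) (X(j, D) = -3*(j + 3)*(D + j) = -3*(3 + j)*(D + j))
z(O, G) = O*(G + O)
W(g, U) = -189 (W(g, U) = 7*(-27) = -189)
t = 12 (t = -279 - 1*(-291) = -279 + 291 = 12)
1/(W(14, z(-1, X(-2, 6))) + t) = 1/(-189 + 12) = 1/(-177) = -1/177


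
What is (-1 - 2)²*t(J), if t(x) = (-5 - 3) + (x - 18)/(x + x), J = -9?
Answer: -117/2 ≈ -58.500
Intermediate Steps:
t(x) = -8 + (-18 + x)/(2*x) (t(x) = -8 + (-18 + x)/((2*x)) = -8 + (-18 + x)*(1/(2*x)) = -8 + (-18 + x)/(2*x))
(-1 - 2)²*t(J) = (-1 - 2)²*(-15/2 - 9/(-9)) = (-3)²*(-15/2 - 9*(-⅑)) = 9*(-15/2 + 1) = 9*(-13/2) = -117/2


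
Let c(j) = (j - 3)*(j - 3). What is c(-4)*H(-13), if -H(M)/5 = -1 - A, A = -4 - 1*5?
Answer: -1960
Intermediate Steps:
A = -9 (A = -4 - 5 = -9)
c(j) = (-3 + j)**2 (c(j) = (-3 + j)*(-3 + j) = (-3 + j)**2)
H(M) = -40 (H(M) = -5*(-1 - 1*(-9)) = -5*(-1 + 9) = -5*8 = -40)
c(-4)*H(-13) = (-3 - 4)**2*(-40) = (-7)**2*(-40) = 49*(-40) = -1960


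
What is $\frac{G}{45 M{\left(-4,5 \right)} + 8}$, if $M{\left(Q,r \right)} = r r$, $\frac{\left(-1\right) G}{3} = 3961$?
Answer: $- \frac{11883}{1133} \approx -10.488$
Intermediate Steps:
$G = -11883$ ($G = \left(-3\right) 3961 = -11883$)
$M{\left(Q,r \right)} = r^{2}$
$\frac{G}{45 M{\left(-4,5 \right)} + 8} = - \frac{11883}{45 \cdot 5^{2} + 8} = - \frac{11883}{45 \cdot 25 + 8} = - \frac{11883}{1125 + 8} = - \frac{11883}{1133}$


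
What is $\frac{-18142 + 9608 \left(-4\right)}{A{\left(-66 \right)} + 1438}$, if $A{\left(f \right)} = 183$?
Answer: $- \frac{56574}{1621} \approx -34.901$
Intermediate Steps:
$\frac{-18142 + 9608 \left(-4\right)}{A{\left(-66 \right)} + 1438} = \frac{-18142 + 9608 \left(-4\right)}{183 + 1438} = \frac{-18142 - 38432}{1621} = \left(-56574\right) \frac{1}{1621} = - \frac{56574}{1621}$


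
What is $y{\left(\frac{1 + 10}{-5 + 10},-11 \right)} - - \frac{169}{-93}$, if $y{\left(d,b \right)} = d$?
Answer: $\frac{178}{465} \approx 0.3828$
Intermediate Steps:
$y{\left(\frac{1 + 10}{-5 + 10},-11 \right)} - - \frac{169}{-93} = \frac{1 + 10}{-5 + 10} - - \frac{169}{-93} = \frac{11}{5} - \left(-169\right) \left(- \frac{1}{93}\right) = 11 \cdot \frac{1}{5} - \frac{169}{93} = \frac{11}{5} - \frac{169}{93} = \frac{178}{465}$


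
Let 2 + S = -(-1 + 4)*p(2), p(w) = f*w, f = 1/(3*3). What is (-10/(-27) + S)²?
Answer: 3844/729 ≈ 5.2730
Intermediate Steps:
f = ⅑ (f = (⅓)*(⅓) = ⅑ ≈ 0.11111)
p(w) = w/9
S = -8/3 (S = -2 - (-1 + 4)*(⅑)*2 = -2 - 3*2/9 = -2 - 1*⅔ = -2 - ⅔ = -8/3 ≈ -2.6667)
(-10/(-27) + S)² = (-10/(-27) - 8/3)² = (-10*(-1)/27 - 8/3)² = (-5*(-2/27) - 8/3)² = (10/27 - 8/3)² = (-62/27)² = 3844/729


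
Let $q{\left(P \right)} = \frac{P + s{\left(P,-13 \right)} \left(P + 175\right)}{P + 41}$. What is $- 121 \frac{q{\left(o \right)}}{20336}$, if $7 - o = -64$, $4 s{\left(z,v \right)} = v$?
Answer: $\frac{5687}{146944} \approx 0.038702$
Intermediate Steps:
$s{\left(z,v \right)} = \frac{v}{4}$
$o = 71$ ($o = 7 - -64 = 7 + 64 = 71$)
$q{\left(P \right)} = \frac{- \frac{2275}{4} - \frac{9 P}{4}}{41 + P}$ ($q{\left(P \right)} = \frac{P + \frac{1}{4} \left(-13\right) \left(P + 175\right)}{P + 41} = \frac{P - \frac{13 \left(175 + P\right)}{4}}{41 + P} = \frac{P - \left(\frac{2275}{4} + \frac{13 P}{4}\right)}{41 + P} = \frac{- \frac{2275}{4} - \frac{9 P}{4}}{41 + P}$)
$- 121 \frac{q{\left(o \right)}}{20336} = - 121 \frac{\frac{1}{4} \frac{1}{41 + 71} \left(-2275 - 639\right)}{20336} = - 121 \frac{-2275 - 639}{4 \cdot 112} \cdot \frac{1}{20336} = - 121 \cdot \frac{1}{4} \cdot \frac{1}{112} \left(-2914\right) \frac{1}{20336} = - 121 \left(\left(- \frac{1457}{224}\right) \frac{1}{20336}\right) = \left(-121\right) \left(- \frac{47}{146944}\right) = \frac{5687}{146944}$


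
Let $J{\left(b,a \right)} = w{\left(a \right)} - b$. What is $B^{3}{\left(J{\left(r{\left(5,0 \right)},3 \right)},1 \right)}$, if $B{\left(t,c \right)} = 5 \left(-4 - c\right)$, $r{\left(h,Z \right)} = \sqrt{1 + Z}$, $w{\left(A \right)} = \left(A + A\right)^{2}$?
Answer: $-15625$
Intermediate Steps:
$w{\left(A \right)} = 4 A^{2}$ ($w{\left(A \right)} = \left(2 A\right)^{2} = 4 A^{2}$)
$J{\left(b,a \right)} = - b + 4 a^{2}$ ($J{\left(b,a \right)} = 4 a^{2} - b = - b + 4 a^{2}$)
$B{\left(t,c \right)} = -20 - 5 c$
$B^{3}{\left(J{\left(r{\left(5,0 \right)},3 \right)},1 \right)} = \left(-20 - 5\right)^{3} = \left(-25\right)^{3} = -15625$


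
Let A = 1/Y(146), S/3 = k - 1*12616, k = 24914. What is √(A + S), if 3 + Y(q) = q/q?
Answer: √147574/2 ≈ 192.08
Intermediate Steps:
Y(q) = -2 (Y(q) = -3 + q/q = -3 + 1 = -2)
S = 36894 (S = 3*(24914 - 1*12616) = 3*(24914 - 12616) = 3*12298 = 36894)
A = -½ (A = 1/(-2) = -½ ≈ -0.50000)
√(A + S) = √(-½ + 36894) = √(73787/2) = √147574/2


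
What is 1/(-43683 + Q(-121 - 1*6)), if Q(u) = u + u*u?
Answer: -1/27681 ≈ -3.6126e-5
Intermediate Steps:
Q(u) = u + u**2
1/(-43683 + Q(-121 - 1*6)) = 1/(-43683 + (-121 - 1*6)*(1 + (-121 - 1*6))) = 1/(-43683 + (-121 - 6)*(1 + (-121 - 6))) = 1/(-43683 - 127*(1 - 127)) = 1/(-43683 - 127*(-126)) = 1/(-43683 + 16002) = 1/(-27681) = -1/27681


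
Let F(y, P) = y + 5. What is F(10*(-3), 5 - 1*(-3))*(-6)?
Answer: 150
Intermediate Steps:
F(y, P) = 5 + y
F(10*(-3), 5 - 1*(-3))*(-6) = (5 + 10*(-3))*(-6) = (5 - 30)*(-6) = -25*(-6) = 150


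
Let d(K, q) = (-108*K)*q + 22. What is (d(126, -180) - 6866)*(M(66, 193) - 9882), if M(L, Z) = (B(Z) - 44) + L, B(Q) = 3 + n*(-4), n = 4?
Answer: -24115750308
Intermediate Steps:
d(K, q) = 22 - 108*K*q (d(K, q) = -108*K*q + 22 = 22 - 108*K*q)
B(Q) = -13 (B(Q) = 3 + 4*(-4) = 3 - 16 = -13)
M(L, Z) = -57 + L (M(L, Z) = (-13 - 44) + L = -57 + L)
(d(126, -180) - 6866)*(M(66, 193) - 9882) = ((22 - 108*126*(-180)) - 6866)*((-57 + 66) - 9882) = ((22 + 2449440) - 6866)*(9 - 9882) = (2449462 - 6866)*(-9873) = 2442596*(-9873) = -24115750308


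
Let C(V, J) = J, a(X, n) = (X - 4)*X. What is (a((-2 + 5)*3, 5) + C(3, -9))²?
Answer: 1296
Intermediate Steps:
a(X, n) = X*(-4 + X) (a(X, n) = (-4 + X)*X = X*(-4 + X))
(a((-2 + 5)*3, 5) + C(3, -9))² = (((-2 + 5)*3)*(-4 + (-2 + 5)*3) - 9)² = ((3*3)*(-4 + 3*3) - 9)² = (9*(-4 + 9) - 9)² = (9*5 - 9)² = (45 - 9)² = 36² = 1296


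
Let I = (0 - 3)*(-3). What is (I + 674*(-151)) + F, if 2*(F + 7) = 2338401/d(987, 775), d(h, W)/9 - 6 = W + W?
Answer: -949363925/9336 ≈ -1.0169e+5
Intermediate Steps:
d(h, W) = 54 + 18*W (d(h, W) = 54 + 9*(W + W) = 54 + 9*(2*W) = 54 + 18*W)
I = 9 (I = -3*(-3) = 9)
F = 714115/9336 (F = -7 + (2338401/(54 + 18*775))/2 = -7 + (2338401/(54 + 13950))/2 = -7 + (2338401/14004)/2 = -7 + (2338401*(1/14004))/2 = -7 + (1/2)*(779467/4668) = -7 + 779467/9336 = 714115/9336 ≈ 76.490)
(I + 674*(-151)) + F = (9 + 674*(-151)) + 714115/9336 = (9 - 101774) + 714115/9336 = -101765 + 714115/9336 = -949363925/9336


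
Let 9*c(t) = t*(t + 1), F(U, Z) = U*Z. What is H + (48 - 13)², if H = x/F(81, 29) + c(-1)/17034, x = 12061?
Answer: 2889586/2349 ≈ 1230.1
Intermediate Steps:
c(t) = t*(1 + t)/9 (c(t) = (t*(t + 1))/9 = (t*(1 + t))/9 = t*(1 + t)/9)
H = 12061/2349 (H = 12061/((81*29)) + ((⅑)*(-1)*(1 - 1))/17034 = 12061/2349 + ((⅑)*(-1)*0)*(1/17034) = 12061*(1/2349) + 0*(1/17034) = 12061/2349 + 0 = 12061/2349 ≈ 5.1345)
H + (48 - 13)² = 12061/2349 + (48 - 13)² = 12061/2349 + 35² = 12061/2349 + 1225 = 2889586/2349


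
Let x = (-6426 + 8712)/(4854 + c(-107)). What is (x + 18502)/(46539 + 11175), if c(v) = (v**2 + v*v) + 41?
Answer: 257114186/802022601 ≈ 0.32058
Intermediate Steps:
c(v) = 41 + 2*v**2 (c(v) = (v**2 + v**2) + 41 = 2*v**2 + 41 = 41 + 2*v**2)
x = 2286/27793 (x = (-6426 + 8712)/(4854 + (41 + 2*(-107)**2)) = 2286/(4854 + (41 + 2*11449)) = 2286/(4854 + (41 + 22898)) = 2286/(4854 + 22939) = 2286/27793 ≈ 0.082251)
(x + 18502)/(46539 + 11175) = (2286/27793 + 18502)/(46539 + 11175) = (514228372/27793)/57714 = (514228372/27793)*(1/57714) = 257114186/802022601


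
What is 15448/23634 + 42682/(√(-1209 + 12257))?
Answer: 7724/11817 + 21341*√2762/2762 ≈ 406.73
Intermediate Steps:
15448/23634 + 42682/(√(-1209 + 12257)) = 15448*(1/23634) + 42682/(√11048) = 7724/11817 + 42682/((2*√2762)) = 7724/11817 + 42682*(√2762/5524) = 7724/11817 + 21341*√2762/2762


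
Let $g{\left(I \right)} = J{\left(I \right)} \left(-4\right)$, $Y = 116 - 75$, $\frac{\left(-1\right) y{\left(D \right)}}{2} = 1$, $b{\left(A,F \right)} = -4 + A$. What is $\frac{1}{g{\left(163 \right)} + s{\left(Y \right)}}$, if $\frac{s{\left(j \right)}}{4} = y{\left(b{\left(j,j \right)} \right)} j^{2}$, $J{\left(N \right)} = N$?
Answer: $- \frac{1}{14100} \approx -7.0922 \cdot 10^{-5}$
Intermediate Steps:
$y{\left(D \right)} = -2$ ($y{\left(D \right)} = \left(-2\right) 1 = -2$)
$Y = 41$ ($Y = 116 - 75 = 41$)
$g{\left(I \right)} = - 4 I$ ($g{\left(I \right)} = I \left(-4\right) = - 4 I$)
$s{\left(j \right)} = - 8 j^{2}$ ($s{\left(j \right)} = 4 \left(- 2 j^{2}\right) = - 8 j^{2}$)
$\frac{1}{g{\left(163 \right)} + s{\left(Y \right)}} = \frac{1}{\left(-4\right) 163 - 8 \cdot 41^{2}} = \frac{1}{-652 - 13448} = \frac{1}{-14100} = - \frac{1}{14100}$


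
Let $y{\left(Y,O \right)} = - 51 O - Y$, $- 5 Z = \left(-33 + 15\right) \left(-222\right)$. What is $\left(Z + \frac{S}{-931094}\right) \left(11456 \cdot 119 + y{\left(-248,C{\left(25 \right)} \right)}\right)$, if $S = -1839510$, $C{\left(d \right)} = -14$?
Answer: $- \frac{2531631072778362}{2327735} \approx -1.0876 \cdot 10^{9}$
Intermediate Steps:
$Z = - \frac{3996}{5}$ ($Z = - \frac{\left(-33 + 15\right) \left(-222\right)}{5} = - \frac{\left(-18\right) \left(-222\right)}{5} = \left(- \frac{1}{5}\right) 3996 = - \frac{3996}{5} \approx -799.2$)
$y{\left(Y,O \right)} = - Y - 51 O$
$\left(Z + \frac{S}{-931094}\right) \left(11456 \cdot 119 + y{\left(-248,C{\left(25 \right)} \right)}\right) = \left(- \frac{3996}{5} - \frac{1839510}{-931094}\right) \left(11456 \cdot 119 - -962\right) = \left(- \frac{3996}{5} - - \frac{919755}{465547}\right) \left(1363264 + \left(248 + 714\right)\right) = \left(- \frac{3996}{5} + \frac{919755}{465547}\right) \left(1363264 + 962\right) = \left(- \frac{1855727037}{2327735}\right) 1364226 = - \frac{2531631072778362}{2327735}$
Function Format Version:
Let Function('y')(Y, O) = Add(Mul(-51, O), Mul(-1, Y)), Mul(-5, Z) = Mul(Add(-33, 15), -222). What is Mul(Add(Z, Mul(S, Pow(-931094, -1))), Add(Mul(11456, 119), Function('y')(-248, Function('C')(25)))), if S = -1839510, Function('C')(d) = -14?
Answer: Rational(-2531631072778362, 2327735) ≈ -1.0876e+9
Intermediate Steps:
Z = Rational(-3996, 5) (Z = Mul(Rational(-1, 5), Mul(Add(-33, 15), -222)) = Mul(Rational(-1, 5), Mul(-18, -222)) = Mul(Rational(-1, 5), 3996) = Rational(-3996, 5) ≈ -799.20)
Function('y')(Y, O) = Add(Mul(-1, Y), Mul(-51, O))
Mul(Add(Z, Mul(S, Pow(-931094, -1))), Add(Mul(11456, 119), Function('y')(-248, Function('C')(25)))) = Mul(Add(Rational(-3996, 5), Mul(-1839510, Pow(-931094, -1))), Add(Mul(11456, 119), Add(Mul(-1, -248), Mul(-51, -14)))) = Mul(Add(Rational(-3996, 5), Mul(-1839510, Rational(-1, 931094))), Add(1363264, Add(248, 714))) = Mul(Add(Rational(-3996, 5), Rational(919755, 465547)), Add(1363264, 962)) = Mul(Rational(-1855727037, 2327735), 1364226) = Rational(-2531631072778362, 2327735)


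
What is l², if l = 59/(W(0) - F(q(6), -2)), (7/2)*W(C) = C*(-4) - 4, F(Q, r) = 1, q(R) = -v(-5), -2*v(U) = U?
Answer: 170569/225 ≈ 758.08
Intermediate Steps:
v(U) = -U/2
q(R) = -5/2 (q(R) = -(-1)*(-5)/2 = -1*5/2 = -5/2)
W(C) = -8/7 - 8*C/7 (W(C) = 2*(C*(-4) - 4)/7 = 2*(-4*C - 4)/7 = 2*(-4 - 4*C)/7 = -8/7 - 8*C/7)
l = -413/15 (l = 59/((-8/7 - 8/7*0) - 1*1) = 59/((-8/7 + 0) - 1) = 59/(-8/7 - 1) = 59/(-15/7) = 59*(-7/15) = -413/15 ≈ -27.533)
l² = (-413/15)² = 170569/225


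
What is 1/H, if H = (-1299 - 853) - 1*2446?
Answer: -1/4598 ≈ -0.00021749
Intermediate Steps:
H = -4598 (H = -2152 - 2446 = -4598)
1/H = 1/(-4598) = -1/4598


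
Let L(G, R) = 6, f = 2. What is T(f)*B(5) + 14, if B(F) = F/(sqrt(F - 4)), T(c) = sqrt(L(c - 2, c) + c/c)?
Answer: 14 + 5*sqrt(7) ≈ 27.229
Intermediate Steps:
T(c) = sqrt(7) (T(c) = sqrt(6 + c/c) = sqrt(6 + 1) = sqrt(7))
B(F) = F/sqrt(-4 + F) (B(F) = F/(sqrt(-4 + F)) = F/sqrt(-4 + F))
T(f)*B(5) + 14 = sqrt(7)*(5/sqrt(-4 + 5)) + 14 = sqrt(7)*(5/sqrt(1)) + 14 = sqrt(7)*(5*1) + 14 = sqrt(7)*5 + 14 = 5*sqrt(7) + 14 = 14 + 5*sqrt(7)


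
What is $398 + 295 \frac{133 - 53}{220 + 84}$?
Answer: $\frac{9037}{19} \approx 475.63$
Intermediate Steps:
$398 + 295 \frac{133 - 53}{220 + 84} = 398 + 295 \cdot \frac{80}{304} = 398 + 295 \cdot 80 \cdot \frac{1}{304} = 398 + 295 \cdot \frac{5}{19} = 398 + \frac{1475}{19} = \frac{9037}{19}$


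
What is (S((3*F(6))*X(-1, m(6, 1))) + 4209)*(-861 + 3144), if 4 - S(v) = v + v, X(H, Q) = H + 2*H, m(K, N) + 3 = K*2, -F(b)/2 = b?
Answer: 9125151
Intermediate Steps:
F(b) = -2*b
m(K, N) = -3 + 2*K (m(K, N) = -3 + K*2 = -3 + 2*K)
X(H, Q) = 3*H
S(v) = 4 - 2*v (S(v) = 4 - (v + v) = 4 - 2*v)
(S((3*F(6))*X(-1, m(6, 1))) + 4209)*(-861 + 3144) = ((4 - 2*3*(-2*6)*3*(-1)) + 4209)*(-861 + 3144) = ((4 - 2*3*(-12)*(-3)) + 4209)*2283 = ((4 - (-72)*(-3)) + 4209)*2283 = ((4 - 2*108) + 4209)*2283 = ((4 - 216) + 4209)*2283 = (-212 + 4209)*2283 = 3997*2283 = 9125151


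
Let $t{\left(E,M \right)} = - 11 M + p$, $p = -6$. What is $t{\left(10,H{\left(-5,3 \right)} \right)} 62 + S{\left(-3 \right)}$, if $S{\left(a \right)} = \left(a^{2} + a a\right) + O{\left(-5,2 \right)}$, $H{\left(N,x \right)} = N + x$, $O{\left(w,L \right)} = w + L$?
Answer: $1007$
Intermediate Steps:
$O{\left(w,L \right)} = L + w$
$t{\left(E,M \right)} = -6 - 11 M$ ($t{\left(E,M \right)} = - 11 M - 6 = -6 - 11 M$)
$S{\left(a \right)} = -3 + 2 a^{2}$ ($S{\left(a \right)} = \left(a^{2} + a a\right) + \left(2 - 5\right) = \left(a^{2} + a^{2}\right) - 3 = 2 a^{2} - 3 = -3 + 2 a^{2}$)
$t{\left(10,H{\left(-5,3 \right)} \right)} 62 + S{\left(-3 \right)} = \left(-6 - 11 \left(-5 + 3\right)\right) 62 - \left(3 - 2 \left(-3\right)^{2}\right) = \left(-6 - -22\right) 62 + \left(-3 + 2 \cdot 9\right) = \left(-6 + 22\right) 62 + \left(-3 + 18\right) = 16 \cdot 62 + 15 = 992 + 15 = 1007$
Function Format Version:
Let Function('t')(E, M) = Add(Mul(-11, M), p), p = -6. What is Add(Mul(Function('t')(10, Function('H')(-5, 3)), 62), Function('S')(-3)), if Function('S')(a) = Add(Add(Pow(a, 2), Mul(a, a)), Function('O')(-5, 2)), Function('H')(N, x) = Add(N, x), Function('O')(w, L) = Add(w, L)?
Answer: 1007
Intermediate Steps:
Function('O')(w, L) = Add(L, w)
Function('t')(E, M) = Add(-6, Mul(-11, M)) (Function('t')(E, M) = Add(Mul(-11, M), -6) = Add(-6, Mul(-11, M)))
Function('S')(a) = Add(-3, Mul(2, Pow(a, 2))) (Function('S')(a) = Add(Add(Pow(a, 2), Mul(a, a)), Add(2, -5)) = Add(Add(Pow(a, 2), Pow(a, 2)), -3) = Add(Mul(2, Pow(a, 2)), -3) = Add(-3, Mul(2, Pow(a, 2))))
Add(Mul(Function('t')(10, Function('H')(-5, 3)), 62), Function('S')(-3)) = Add(Mul(Add(-6, Mul(-11, Add(-5, 3))), 62), Add(-3, Mul(2, Pow(-3, 2)))) = Add(Mul(Add(-6, Mul(-11, -2)), 62), Add(-3, Mul(2, 9))) = Add(Mul(Add(-6, 22), 62), Add(-3, 18)) = Add(Mul(16, 62), 15) = Add(992, 15) = 1007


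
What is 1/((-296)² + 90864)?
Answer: 1/178480 ≈ 5.6029e-6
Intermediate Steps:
1/((-296)² + 90864) = 1/(87616 + 90864) = 1/178480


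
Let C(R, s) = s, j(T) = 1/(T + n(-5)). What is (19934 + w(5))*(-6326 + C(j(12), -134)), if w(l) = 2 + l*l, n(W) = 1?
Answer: -128948060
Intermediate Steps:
w(l) = 2 + l**2
j(T) = 1/(1 + T) (j(T) = 1/(T + 1) = 1/(1 + T))
(19934 + w(5))*(-6326 + C(j(12), -134)) = (19934 + (2 + 5**2))*(-6326 - 134) = (19934 + (2 + 25))*(-6460) = (19934 + 27)*(-6460) = 19961*(-6460) = -128948060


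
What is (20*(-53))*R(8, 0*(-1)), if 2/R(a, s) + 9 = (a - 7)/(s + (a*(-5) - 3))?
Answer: 22790/97 ≈ 234.95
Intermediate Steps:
R(a, s) = 2/(-9 + (-7 + a)/(-3 + s - 5*a)) (R(a, s) = 2/(-9 + (a - 7)/(s + (a*(-5) - 3))) = 2/(-9 + (-7 + a)/(s + (-5*a - 3))) = 2/(-9 + (-7 + a)/(s + (-3 - 5*a))) = 2/(-9 + (-7 + a)/(-3 + s - 5*a)))
(20*(-53))*R(8, 0*(-1)) = (20*(-53))*(2*(-3 + 0*(-1) - 5*8)/(20 - 0*(-1) + 46*8)) = -2120*(-3 + 0 - 40)/(20 - 9*0 + 368) = -2120*(-43)/(20 + 0 + 368) = -2120*(-43)/388 = -1060*(-43/194) = 22790/97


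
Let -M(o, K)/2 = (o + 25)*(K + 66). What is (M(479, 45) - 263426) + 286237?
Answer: -89077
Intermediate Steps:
M(o, K) = -2*(25 + o)*(66 + K) (M(o, K) = -2*(o + 25)*(K + 66) = -2*(25 + o)*(66 + K))
(M(479, 45) - 263426) + 286237 = ((-3300 - 132*479 - 50*45 - 2*45*479) - 263426) + 286237 = ((-3300 - 63228 - 2250 - 43110) - 263426) + 286237 = (-111888 - 263426) + 286237 = -375314 + 286237 = -89077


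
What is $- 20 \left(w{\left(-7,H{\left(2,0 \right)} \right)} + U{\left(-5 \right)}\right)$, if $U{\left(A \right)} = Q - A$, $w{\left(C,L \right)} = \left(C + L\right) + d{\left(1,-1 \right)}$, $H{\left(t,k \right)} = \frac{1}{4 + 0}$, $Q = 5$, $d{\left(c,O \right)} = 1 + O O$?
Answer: $-105$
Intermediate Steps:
$d{\left(c,O \right)} = 1 + O^{2}$
$H{\left(t,k \right)} = \frac{1}{4}$
$w{\left(C,L \right)} = 2 + C + L$ ($w{\left(C,L \right)} = \left(C + L\right) + \left(1 + \left(-1\right)^{2}\right) = \left(C + L\right) + \left(1 + 1\right) = \left(C + L\right) + 2 = 2 + C + L$)
$U{\left(A \right)} = 5 - A$
$- 20 \left(w{\left(-7,H{\left(2,0 \right)} \right)} + U{\left(-5 \right)}\right) = - 20 \left(\left(2 - 7 + \frac{1}{4}\right) + \left(5 - -5\right)\right) = - 20 \left(- \frac{19}{4} + \left(5 + 5\right)\right) = - 20 \left(- \frac{19}{4} + 10\right) = \left(-20\right) \frac{21}{4} = -105$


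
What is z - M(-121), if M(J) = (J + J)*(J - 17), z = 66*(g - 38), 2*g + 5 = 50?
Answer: -34419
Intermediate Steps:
g = 45/2 (g = -5/2 + (½)*50 = -5/2 + 25 = 45/2 ≈ 22.500)
z = -1023 (z = 66*(45/2 - 38) = 66*(-31/2) = -1023)
M(J) = 2*J*(-17 + J) (M(J) = (2*J)*(-17 + J) = 2*J*(-17 + J))
z - M(-121) = -1023 - 2*(-121)*(-17 - 121) = -1023 - 2*(-121)*(-138) = -1023 - 1*33396 = -1023 - 33396 = -34419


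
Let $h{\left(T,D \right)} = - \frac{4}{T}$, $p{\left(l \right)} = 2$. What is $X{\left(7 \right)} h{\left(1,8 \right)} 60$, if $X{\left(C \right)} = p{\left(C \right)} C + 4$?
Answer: $-4320$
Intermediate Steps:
$X{\left(C \right)} = 4 + 2 C$ ($X{\left(C \right)} = 2 C + 4 = 4 + 2 C$)
$X{\left(7 \right)} h{\left(1,8 \right)} 60 = \left(4 + 2 \cdot 7\right) \left(- \frac{4}{1}\right) 60 = \left(4 + 14\right) \left(\left(-4\right) 1\right) 60 = 18 \left(-4\right) 60 = \left(-72\right) 60 = -4320$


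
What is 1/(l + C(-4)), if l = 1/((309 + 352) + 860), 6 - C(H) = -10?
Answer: 1521/24337 ≈ 0.062497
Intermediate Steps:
C(H) = 16 (C(H) = 6 - 1*(-10) = 6 + 10 = 16)
l = 1/1521 (l = 1/(661 + 860) = 1/1521 ≈ 0.00065746)
1/(l + C(-4)) = 1/(1/1521 + 16) = 1/(24337/1521) = 1521/24337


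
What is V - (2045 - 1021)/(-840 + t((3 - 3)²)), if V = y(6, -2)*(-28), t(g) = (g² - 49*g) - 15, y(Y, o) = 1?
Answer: -22916/855 ≈ -26.802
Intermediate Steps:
t(g) = -15 + g² - 49*g
V = -28 (V = 1*(-28) = -28)
V - (2045 - 1021)/(-840 + t((3 - 3)²)) = -28 - (2045 - 1021)/(-840 + (-15 + ((3 - 3)²)² - 49*(3 - 3)²)) = -28 - 1024/(-840 + (-15 + (0²)² - 49*0²)) = -28 - 1024/(-840 + (-15 + 0² - 49*0)) = -28 - 1024/(-840 + (-15 + 0 + 0)) = -28 - 1024/(-840 - 15) = -28 - 1024/(-855) = -28 - 1024*(-1)/855 = -28 - 1*(-1024/855) = -28 + 1024/855 = -22916/855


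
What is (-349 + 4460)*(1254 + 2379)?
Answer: 14935263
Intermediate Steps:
(-349 + 4460)*(1254 + 2379) = 4111*3633 = 14935263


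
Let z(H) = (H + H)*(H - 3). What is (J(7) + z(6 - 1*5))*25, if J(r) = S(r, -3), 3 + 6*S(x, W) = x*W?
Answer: -200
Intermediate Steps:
S(x, W) = -½ + W*x/6 (S(x, W) = -½ + (x*W)/6 = -½ + (W*x)/6 = -½ + W*x/6)
z(H) = 2*H*(-3 + H) (z(H) = (2*H)*(-3 + H) = 2*H*(-3 + H))
J(r) = -½ - r/2 (J(r) = -½ + (⅙)*(-3)*r = -½ - r/2)
(J(7) + z(6 - 1*5))*25 = ((-½ - ½*7) + 2*(6 - 1*5)*(-3 + (6 - 1*5)))*25 = ((-½ - 7/2) + 2*(6 - 5)*(-3 + (6 - 5)))*25 = (-4 + 2*1*(-3 + 1))*25 = (-4 + 2*1*(-2))*25 = (-4 - 4)*25 = -8*25 = -200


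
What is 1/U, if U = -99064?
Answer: -1/99064 ≈ -1.0094e-5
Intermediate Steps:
1/U = 1/(-99064) = -1/99064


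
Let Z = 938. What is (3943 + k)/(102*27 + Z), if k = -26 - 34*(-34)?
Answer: 5073/3692 ≈ 1.3741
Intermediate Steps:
k = 1130 (k = -26 + 1156 = 1130)
(3943 + k)/(102*27 + Z) = (3943 + 1130)/(102*27 + 938) = 5073/(2754 + 938) = 5073/3692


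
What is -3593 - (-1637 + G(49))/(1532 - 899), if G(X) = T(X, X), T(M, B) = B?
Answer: -2272781/633 ≈ -3590.5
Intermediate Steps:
G(X) = X
-3593 - (-1637 + G(49))/(1532 - 899) = -3593 - (-1637 + 49)/(1532 - 899) = -3593 - (-1588)/633 = -3593 - 1*(-1588/633) = -3593 + 1588/633 = -2272781/633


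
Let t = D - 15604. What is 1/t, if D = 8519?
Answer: -1/7085 ≈ -0.00014114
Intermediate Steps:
t = -7085 (t = 8519 - 15604 = -7085)
1/t = 1/(-7085) = -1/7085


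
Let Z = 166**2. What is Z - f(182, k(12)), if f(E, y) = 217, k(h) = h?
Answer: 27339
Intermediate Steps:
Z = 27556
Z - f(182, k(12)) = 27556 - 1*217 = 27556 - 217 = 27339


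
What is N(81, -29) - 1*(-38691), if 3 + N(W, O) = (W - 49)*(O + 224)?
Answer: 44928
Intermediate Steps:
N(W, O) = -3 + (-49 + W)*(224 + O) (N(W, O) = -3 + (W - 49)*(O + 224) = -3 + (-49 + W)*(224 + O))
N(81, -29) - 1*(-38691) = (-10979 - 49*(-29) + 224*81 - 29*81) - 1*(-38691) = (-10979 + 1421 + 18144 - 2349) + 38691 = 6237 + 38691 = 44928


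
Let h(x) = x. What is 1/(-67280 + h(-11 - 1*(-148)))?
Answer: -1/67143 ≈ -1.4894e-5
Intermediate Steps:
1/(-67280 + h(-11 - 1*(-148))) = 1/(-67280 + (-11 - 1*(-148))) = 1/(-67280 + (-11 + 148)) = 1/(-67280 + 137) = 1/(-67143) = -1/67143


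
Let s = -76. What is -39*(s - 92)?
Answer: 6552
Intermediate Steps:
-39*(s - 92) = -39*(-76 - 92) = -39*(-168) = 6552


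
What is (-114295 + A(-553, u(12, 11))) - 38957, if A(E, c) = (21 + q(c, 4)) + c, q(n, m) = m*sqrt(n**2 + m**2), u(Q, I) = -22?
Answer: -153253 + 40*sqrt(5) ≈ -1.5316e+5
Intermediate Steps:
q(n, m) = m*sqrt(m**2 + n**2)
A(E, c) = 21 + c + 4*sqrt(16 + c**2) (A(E, c) = (21 + 4*sqrt(4**2 + c**2)) + c = (21 + 4*sqrt(16 + c**2)) + c = 21 + c + 4*sqrt(16 + c**2))
(-114295 + A(-553, u(12, 11))) - 38957 = (-114295 + (21 - 22 + 4*sqrt(16 + (-22)**2))) - 38957 = (-114295 + (21 - 22 + 4*sqrt(16 + 484))) - 38957 = (-114295 + (21 - 22 + 4*sqrt(500))) - 38957 = (-114295 + (21 - 22 + 4*(10*sqrt(5)))) - 38957 = (-114295 + (21 - 22 + 40*sqrt(5))) - 38957 = (-114295 + (-1 + 40*sqrt(5))) - 38957 = (-114296 + 40*sqrt(5)) - 38957 = -153253 + 40*sqrt(5)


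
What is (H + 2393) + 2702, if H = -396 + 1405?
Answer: 6104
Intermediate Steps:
H = 1009
(H + 2393) + 2702 = (1009 + 2393) + 2702 = 3402 + 2702 = 6104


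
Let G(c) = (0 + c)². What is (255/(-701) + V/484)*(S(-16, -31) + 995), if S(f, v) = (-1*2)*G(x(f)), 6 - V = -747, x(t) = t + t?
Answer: -425867949/339284 ≈ -1255.2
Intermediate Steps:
x(t) = 2*t
V = 753 (V = 6 - 1*(-747) = 6 + 747 = 753)
G(c) = c²
S(f, v) = -8*f² (S(f, v) = (-1*2)*(2*f)² = -8*f²)
(255/(-701) + V/484)*(S(-16, -31) + 995) = (255/(-701) + 753/484)*(-8*(-16)² + 995) = (255*(-1/701) + 753*(1/484))*(-8*256 + 995) = (-255/701 + 753/484)*(-2048 + 995) = (404433/339284)*(-1053) = -425867949/339284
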